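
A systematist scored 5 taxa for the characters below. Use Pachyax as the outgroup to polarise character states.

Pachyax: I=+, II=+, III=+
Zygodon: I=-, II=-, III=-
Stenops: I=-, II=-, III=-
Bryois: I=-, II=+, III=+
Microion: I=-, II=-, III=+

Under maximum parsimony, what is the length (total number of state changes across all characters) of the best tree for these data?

The outgroup has state '+' for every character, so '-' is the derived state throughout.
All ingroup taxa share the derived state '-' for I; it defines the ingroup but does not resolve relationships within it.
II: derived state '-' in Microion, Stenops, and Zygodon only — synapomorphy for {Microion, Stenops, Zygodon}.
Only Stenops and Zygodon show the derived state '-' for III, supporting them as a clade.
Most parsimonious ingroup topology: (((Zygodon,Stenops),Microion),Bryois).
Changes per character on this tree: I: 1; II: 1; III: 1.
Total = 3.

3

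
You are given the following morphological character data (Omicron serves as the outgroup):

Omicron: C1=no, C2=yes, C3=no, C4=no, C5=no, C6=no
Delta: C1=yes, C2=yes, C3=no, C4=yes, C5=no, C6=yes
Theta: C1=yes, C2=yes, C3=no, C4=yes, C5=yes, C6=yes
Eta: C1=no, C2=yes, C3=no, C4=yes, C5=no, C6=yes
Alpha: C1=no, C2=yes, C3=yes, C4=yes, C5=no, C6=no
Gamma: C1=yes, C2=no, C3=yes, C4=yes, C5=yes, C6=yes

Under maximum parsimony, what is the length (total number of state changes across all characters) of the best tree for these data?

Character polarity is set by the outgroup: the derived state is whichever differs from the outgroup's state, so for C2 the derived state is 'no', and for the remaining characters it is 'yes'.
C1: derived state 'yes' in Delta, Gamma, and Theta only — synapomorphy for {Delta, Gamma, Theta}.
C2: derived state 'no' in Gamma only — an autapomorphy, so it tells us nothing about relationships among taxa.
C3 groups Alpha and Gamma, which is incompatible with the clades supported by the remaining characters; treating it as convergent (homoplasy) costs fewer steps than any alternative tree.
C4 (derived state 'yes') is shared by all ingroup taxa — unites the whole ingroup.
C5 (derived state 'yes') is shared by Gamma and Theta — a synapomorphy uniting that clade.
C6: derived state 'yes' in Delta, Eta, Gamma, and Theta only — synapomorphy for {Delta, Eta, Gamma, Theta}.
Most parsimonious ingroup topology: (((Delta,(Theta,Gamma)),Eta),Alpha).
Changes per character on this tree: C1: 1; C2: 1; C3: 2; C4: 1; C5: 1; C6: 1.
Total = 7.

7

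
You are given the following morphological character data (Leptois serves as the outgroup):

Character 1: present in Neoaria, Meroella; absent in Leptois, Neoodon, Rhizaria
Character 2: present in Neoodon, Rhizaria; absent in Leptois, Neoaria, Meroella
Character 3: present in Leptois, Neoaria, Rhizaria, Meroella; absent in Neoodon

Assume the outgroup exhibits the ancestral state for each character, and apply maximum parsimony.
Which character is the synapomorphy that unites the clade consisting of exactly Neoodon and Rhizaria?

Character polarity is set by the outgroup: the derived state is whichever differs from the outgroup's state, so for Character 3 the derived state is 'absent', and for the remaining characters it is 'present'.
Character 1: derived state 'present' in Meroella and Neoaria only — synapomorphy for {Meroella, Neoaria}.
Character 2 (derived state 'present') is shared by Neoodon and Rhizaria — a synapomorphy uniting that clade.
Character 3: derived state 'absent' in Neoodon only — an autapomorphy, so it tells us nothing about relationships among taxa.
Most parsimonious ingroup topology: ((Neoaria,Meroella),(Neoodon,Rhizaria)).
The clade {Neoodon, Rhizaria} is supported by Character 2: its derived state 'present' occurs in exactly those taxa and in no other taxon (including the outgroup).

Character 2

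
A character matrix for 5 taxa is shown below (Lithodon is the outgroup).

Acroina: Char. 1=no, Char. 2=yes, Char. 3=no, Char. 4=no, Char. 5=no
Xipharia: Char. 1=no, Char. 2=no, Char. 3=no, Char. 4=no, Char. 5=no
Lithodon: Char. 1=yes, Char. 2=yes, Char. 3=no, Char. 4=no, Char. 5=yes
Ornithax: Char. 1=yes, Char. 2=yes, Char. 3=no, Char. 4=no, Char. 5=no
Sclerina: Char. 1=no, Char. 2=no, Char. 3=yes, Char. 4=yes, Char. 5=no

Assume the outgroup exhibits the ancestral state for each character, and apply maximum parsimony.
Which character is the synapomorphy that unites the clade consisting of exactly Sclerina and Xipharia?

Character polarity is set by the outgroup: the derived state is whichever differs from the outgroup's state, so for Char. 1, Char. 2, Char. 5 the derived state is 'no', and for the remaining characters it is 'yes'.
Char. 1: derived state 'no' in Acroina, Sclerina, and Xipharia only — synapomorphy for {Acroina, Sclerina, Xipharia}.
Char. 2 (derived state 'no') is shared by Sclerina and Xipharia — a synapomorphy uniting that clade.
Char. 3 (derived state 'yes') is unique to Sclerina (autapomorphy; uninformative for grouping).
Char. 4 (derived state 'yes') is unique to Sclerina (autapomorphy; uninformative for grouping).
Char. 5 (derived state 'no') is shared by all ingroup taxa — unites the whole ingroup.
Most parsimonious ingroup topology: (((Sclerina,Xipharia),Acroina),Ornithax).
The clade {Sclerina, Xipharia} is supported by Char. 2: its derived state 'no' occurs in exactly those taxa and in no other taxon (including the outgroup).

Char. 2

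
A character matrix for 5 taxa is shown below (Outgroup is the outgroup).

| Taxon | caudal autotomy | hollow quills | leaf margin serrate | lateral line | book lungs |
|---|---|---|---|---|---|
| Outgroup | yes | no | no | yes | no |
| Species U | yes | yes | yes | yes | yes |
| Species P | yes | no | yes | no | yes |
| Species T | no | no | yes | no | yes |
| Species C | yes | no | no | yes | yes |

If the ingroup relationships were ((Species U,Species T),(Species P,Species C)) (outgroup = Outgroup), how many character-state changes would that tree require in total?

Map each character onto ((Species U,Species T),(Species P,Species C)) (rooted by Outgroup) and count the minimum state changes it requires (Fitch parsimony):
caudal autotomy: 1; hollow quills: 1; leaf margin serrate: 2; lateral line: 2; book lungs: 1.
Total tree length = 7.

7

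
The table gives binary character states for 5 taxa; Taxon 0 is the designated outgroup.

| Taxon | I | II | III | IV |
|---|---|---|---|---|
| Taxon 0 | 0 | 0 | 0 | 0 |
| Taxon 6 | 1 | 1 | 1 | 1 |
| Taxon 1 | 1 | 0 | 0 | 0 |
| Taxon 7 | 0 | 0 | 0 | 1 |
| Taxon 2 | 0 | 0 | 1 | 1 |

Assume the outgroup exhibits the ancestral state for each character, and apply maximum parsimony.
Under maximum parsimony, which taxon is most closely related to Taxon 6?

The outgroup has state '0' for every character, so '1' is the derived state throughout.
I groups Taxon 1 and Taxon 6, which is incompatible with the clades supported by the remaining characters; treating it as convergent (homoplasy) costs fewer steps than any alternative tree.
II (derived state '1') is unique to Taxon 6 (autapomorphy; uninformative for grouping).
III: derived state '1' in Taxon 2 and Taxon 6 only — synapomorphy for {Taxon 2, Taxon 6}.
IV (derived state '1') is shared by Taxon 2, Taxon 6, and Taxon 7 — a synapomorphy uniting that clade.
Most parsimonious ingroup topology: (((Taxon 6,Taxon 2),Taxon 7),Taxon 1).
Taxon 6 and Taxon 2 form a cherry on this tree, so they are sister taxa.

Taxon 2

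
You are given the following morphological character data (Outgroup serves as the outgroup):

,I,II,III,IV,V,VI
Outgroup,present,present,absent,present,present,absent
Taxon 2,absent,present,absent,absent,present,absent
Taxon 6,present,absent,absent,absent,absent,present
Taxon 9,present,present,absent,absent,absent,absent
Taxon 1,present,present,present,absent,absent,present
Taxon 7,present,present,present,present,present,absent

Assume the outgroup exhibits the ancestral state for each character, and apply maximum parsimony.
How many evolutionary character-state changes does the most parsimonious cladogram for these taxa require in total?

Character polarity is set by the outgroup: the derived state is whichever differs from the outgroup's state, so for I, II, IV, V the derived state is 'absent', and for the remaining characters it is 'present'.
I: derived state 'absent' in Taxon 2 only — an autapomorphy, so it tells us nothing about relationships among taxa.
II: derived state 'absent' in Taxon 6 only — an autapomorphy, so it tells us nothing about relationships among taxa.
III groups Taxon 1 and Taxon 7, which is incompatible with the clades supported by the remaining characters; treating it as convergent (homoplasy) costs fewer steps than any alternative tree.
IV (derived state 'absent') is shared by Taxon 1, Taxon 2, Taxon 6, and Taxon 9 — a synapomorphy uniting that clade.
Only Taxon 1, Taxon 6, and Taxon 9 show the derived state 'absent' for V, supporting them as a clade.
VI: derived state 'present' in Taxon 1 and Taxon 6 only — synapomorphy for {Taxon 1, Taxon 6}.
Most parsimonious ingroup topology: ((Taxon 2,((Taxon 6,Taxon 1),Taxon 9)),Taxon 7).
Changes per character on this tree: I: 1; II: 1; III: 2; IV: 1; V: 1; VI: 1.
Total = 7.

7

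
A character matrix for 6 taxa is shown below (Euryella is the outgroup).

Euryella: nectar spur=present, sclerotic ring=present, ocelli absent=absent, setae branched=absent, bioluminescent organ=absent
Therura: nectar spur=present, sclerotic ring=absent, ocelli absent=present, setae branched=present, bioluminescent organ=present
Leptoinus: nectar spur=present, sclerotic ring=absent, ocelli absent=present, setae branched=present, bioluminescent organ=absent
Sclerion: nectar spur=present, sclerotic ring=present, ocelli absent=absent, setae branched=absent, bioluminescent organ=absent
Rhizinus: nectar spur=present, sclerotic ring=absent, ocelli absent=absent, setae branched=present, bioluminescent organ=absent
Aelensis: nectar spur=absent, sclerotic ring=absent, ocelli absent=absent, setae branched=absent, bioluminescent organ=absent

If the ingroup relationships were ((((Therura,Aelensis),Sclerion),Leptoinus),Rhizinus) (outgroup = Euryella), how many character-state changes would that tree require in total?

9

Map each character onto ((((Therura,Aelensis),Sclerion),Leptoinus),Rhizinus) (rooted by Euryella) and count the minimum state changes it requires (Fitch parsimony):
nectar spur: 1; sclerotic ring: 2; ocelli absent: 2; setae branched: 3; bioluminescent organ: 1.
Total tree length = 9.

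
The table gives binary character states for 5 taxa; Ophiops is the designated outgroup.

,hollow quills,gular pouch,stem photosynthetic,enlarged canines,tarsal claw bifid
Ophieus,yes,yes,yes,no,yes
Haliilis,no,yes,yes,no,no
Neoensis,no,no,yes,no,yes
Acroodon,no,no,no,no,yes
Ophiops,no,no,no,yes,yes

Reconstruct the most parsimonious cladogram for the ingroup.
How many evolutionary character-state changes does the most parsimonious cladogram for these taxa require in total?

5

Character polarity is set by the outgroup: the derived state is whichever differs from the outgroup's state, so for enlarged canines, tarsal claw bifid the derived state is 'no', and for the remaining characters it is 'yes'.
hollow quills: derived state 'yes' in Ophieus only — an autapomorphy, so it tells us nothing about relationships among taxa.
gular pouch: derived state 'yes' in Haliilis and Ophieus only — synapomorphy for {Haliilis, Ophieus}.
stem photosynthetic: derived state 'yes' in Haliilis, Neoensis, and Ophieus only — synapomorphy for {Haliilis, Neoensis, Ophieus}.
enlarged canines (derived state 'no') is shared by all ingroup taxa — unites the whole ingroup.
tarsal claw bifid: derived state 'no' in Haliilis only — an autapomorphy, so it tells us nothing about relationships among taxa.
Most parsimonious ingroup topology: ((Neoensis,(Ophieus,Haliilis)),Acroodon).
Changes per character on this tree: hollow quills: 1; gular pouch: 1; stem photosynthetic: 1; enlarged canines: 1; tarsal claw bifid: 1.
Total = 5.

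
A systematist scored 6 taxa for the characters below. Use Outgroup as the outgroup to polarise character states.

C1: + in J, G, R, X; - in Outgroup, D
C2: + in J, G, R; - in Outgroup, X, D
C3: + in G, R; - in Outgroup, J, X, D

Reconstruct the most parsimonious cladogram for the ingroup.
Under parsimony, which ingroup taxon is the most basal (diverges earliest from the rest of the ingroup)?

D

The outgroup has state '-' for every character, so '+' is the derived state throughout.
C1 (derived state '+') is shared by G, J, R, and X — a synapomorphy uniting that clade.
C2 (derived state '+') is shared by G, J, and R — a synapomorphy uniting that clade.
C3: derived state '+' in G and R only — synapomorphy for {G, R}.
Most parsimonious ingroup topology: (((J,(G,R)),X),D).
D is sister to the clade containing all other ingroup taxa, so it is the earliest-diverging (most basal) ingroup lineage.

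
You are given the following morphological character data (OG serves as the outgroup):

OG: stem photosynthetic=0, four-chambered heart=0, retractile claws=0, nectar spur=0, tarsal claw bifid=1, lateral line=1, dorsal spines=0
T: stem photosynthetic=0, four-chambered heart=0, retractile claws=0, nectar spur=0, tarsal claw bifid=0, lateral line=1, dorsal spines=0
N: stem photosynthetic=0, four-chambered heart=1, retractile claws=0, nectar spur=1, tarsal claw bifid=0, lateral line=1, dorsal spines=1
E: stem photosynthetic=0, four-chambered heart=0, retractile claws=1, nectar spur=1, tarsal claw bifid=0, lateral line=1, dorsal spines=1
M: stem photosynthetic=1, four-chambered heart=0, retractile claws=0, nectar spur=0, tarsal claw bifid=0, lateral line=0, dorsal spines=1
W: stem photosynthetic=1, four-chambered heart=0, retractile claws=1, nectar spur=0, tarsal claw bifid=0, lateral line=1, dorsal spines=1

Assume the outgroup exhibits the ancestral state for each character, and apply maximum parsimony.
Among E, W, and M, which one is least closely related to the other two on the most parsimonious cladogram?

E

Character polarity is set by the outgroup: the derived state is whichever differs from the outgroup's state, so for tarsal claw bifid, lateral line the derived state is '0', and for the remaining characters it is '1'.
stem photosynthetic (derived state '1') is shared by M and W — a synapomorphy uniting that clade.
four-chambered heart: derived state '1' in N only — an autapomorphy, so it tells us nothing about relationships among taxa.
retractile claws (state '1') occurs in E and W but conflicts with the nesting implied by the other characters — most parsimoniously interpreted as homoplasy.
Only E and N show the derived state '1' for nectar spur, supporting them as a clade.
All ingroup taxa share the derived state '0' for tarsal claw bifid; it defines the ingroup but does not resolve relationships within it.
lateral line (derived state '0') is unique to M (autapomorphy; uninformative for grouping).
dorsal spines (derived state '1') is shared by E, M, N, and W — a synapomorphy uniting that clade.
Most parsimonious ingroup topology: (T,((N,E),(M,W))).
M and W share a more recent common ancestor with each other than either does with E, so E is the least closely related of the three.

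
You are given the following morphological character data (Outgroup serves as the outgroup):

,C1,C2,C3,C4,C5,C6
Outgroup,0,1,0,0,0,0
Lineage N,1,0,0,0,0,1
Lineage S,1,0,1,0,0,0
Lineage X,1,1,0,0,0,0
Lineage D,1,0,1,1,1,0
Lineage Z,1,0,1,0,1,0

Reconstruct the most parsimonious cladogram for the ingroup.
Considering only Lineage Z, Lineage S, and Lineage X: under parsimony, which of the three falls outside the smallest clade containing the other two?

Lineage X

Character polarity is set by the outgroup: the derived state is whichever differs from the outgroup's state, so for C2 the derived state is '0', and for the remaining characters it is '1'.
All ingroup taxa share the derived state '1' for C1; it defines the ingroup but does not resolve relationships within it.
C2 (derived state '0') is shared by Lineage D, Lineage N, Lineage S, and Lineage Z — a synapomorphy uniting that clade.
C3: derived state '1' in Lineage D, Lineage S, and Lineage Z only — synapomorphy for {Lineage D, Lineage S, Lineage Z}.
C4: derived state '1' in Lineage D only — an autapomorphy, so it tells us nothing about relationships among taxa.
Only Lineage D and Lineage Z show the derived state '1' for C5, supporting them as a clade.
C6: derived state '1' in Lineage N only — an autapomorphy, so it tells us nothing about relationships among taxa.
Most parsimonious ingroup topology: ((Lineage N,(Lineage S,(Lineage D,Lineage Z))),Lineage X).
Lineage Z and Lineage S share a more recent common ancestor with each other than either does with Lineage X, so Lineage X is the least closely related of the three.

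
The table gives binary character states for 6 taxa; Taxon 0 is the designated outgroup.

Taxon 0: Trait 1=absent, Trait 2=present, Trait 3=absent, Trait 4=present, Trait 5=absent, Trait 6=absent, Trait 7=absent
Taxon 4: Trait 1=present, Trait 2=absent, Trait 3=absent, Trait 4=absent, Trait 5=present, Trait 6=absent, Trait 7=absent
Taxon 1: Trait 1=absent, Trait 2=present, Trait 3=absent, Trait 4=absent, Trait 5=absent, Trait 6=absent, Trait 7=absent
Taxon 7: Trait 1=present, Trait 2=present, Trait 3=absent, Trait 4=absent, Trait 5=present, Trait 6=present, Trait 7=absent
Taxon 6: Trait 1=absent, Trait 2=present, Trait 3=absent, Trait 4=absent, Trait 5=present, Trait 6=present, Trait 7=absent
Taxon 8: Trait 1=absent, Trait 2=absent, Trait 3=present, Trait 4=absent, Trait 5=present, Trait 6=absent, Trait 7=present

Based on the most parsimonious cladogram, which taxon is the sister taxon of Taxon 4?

Taxon 8

Character polarity is set by the outgroup: the derived state is whichever differs from the outgroup's state, so for Trait 2, Trait 4 the derived state is 'absent', and for the remaining characters it is 'present'.
Trait 1 (state 'present') occurs in Taxon 4 and Taxon 7 but conflicts with the nesting implied by the other characters — most parsimoniously interpreted as homoplasy.
Trait 2 (derived state 'absent') is shared by Taxon 4 and Taxon 8 — a synapomorphy uniting that clade.
Trait 3: derived state 'present' in Taxon 8 only — an autapomorphy, so it tells us nothing about relationships among taxa.
All ingroup taxa share the derived state 'absent' for Trait 4; it defines the ingroup but does not resolve relationships within it.
Trait 5 (derived state 'present') is shared by Taxon 4, Taxon 6, Taxon 7, and Taxon 8 — a synapomorphy uniting that clade.
Trait 6 (derived state 'present') is shared by Taxon 6 and Taxon 7 — a synapomorphy uniting that clade.
Trait 7 (derived state 'present') is unique to Taxon 8 (autapomorphy; uninformative for grouping).
Most parsimonious ingroup topology: (((Taxon 4,Taxon 8),(Taxon 7,Taxon 6)),Taxon 1).
Taxon 4 and Taxon 8 form a cherry on this tree, so they are sister taxa.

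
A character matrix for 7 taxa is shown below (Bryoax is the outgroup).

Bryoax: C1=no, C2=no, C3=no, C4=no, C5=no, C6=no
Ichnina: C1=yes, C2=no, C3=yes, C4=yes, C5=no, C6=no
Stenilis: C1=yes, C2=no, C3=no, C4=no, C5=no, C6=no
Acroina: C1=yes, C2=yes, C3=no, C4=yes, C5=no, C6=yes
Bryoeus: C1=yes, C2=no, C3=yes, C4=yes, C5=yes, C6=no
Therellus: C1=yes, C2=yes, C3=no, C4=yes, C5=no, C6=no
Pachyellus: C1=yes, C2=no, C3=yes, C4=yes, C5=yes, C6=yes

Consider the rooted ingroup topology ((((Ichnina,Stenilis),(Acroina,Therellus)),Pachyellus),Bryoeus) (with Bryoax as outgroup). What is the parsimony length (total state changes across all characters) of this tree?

Map each character onto ((((Ichnina,Stenilis),(Acroina,Therellus)),Pachyellus),Bryoeus) (rooted by Bryoax) and count the minimum state changes it requires (Fitch parsimony):
C1: 1; C2: 1; C3: 3; C4: 2; C5: 2; C6: 2.
Total tree length = 11.

11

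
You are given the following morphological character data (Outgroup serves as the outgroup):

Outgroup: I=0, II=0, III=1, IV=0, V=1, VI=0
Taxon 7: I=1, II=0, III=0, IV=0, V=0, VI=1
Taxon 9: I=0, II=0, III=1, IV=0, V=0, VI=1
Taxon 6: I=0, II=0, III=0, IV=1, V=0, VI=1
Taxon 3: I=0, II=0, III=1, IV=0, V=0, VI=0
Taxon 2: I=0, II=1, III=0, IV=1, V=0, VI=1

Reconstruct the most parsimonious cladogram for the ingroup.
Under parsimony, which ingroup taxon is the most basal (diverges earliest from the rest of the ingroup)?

Character polarity is set by the outgroup: the derived state is whichever differs from the outgroup's state, so for III, V the derived state is '0', and for the remaining characters it is '1'.
I: derived state '1' in Taxon 7 only — an autapomorphy, so it tells us nothing about relationships among taxa.
II (derived state '1') is unique to Taxon 2 (autapomorphy; uninformative for grouping).
Only Taxon 2, Taxon 6, and Taxon 7 show the derived state '0' for III, supporting them as a clade.
IV: derived state '1' in Taxon 2 and Taxon 6 only — synapomorphy for {Taxon 2, Taxon 6}.
V (derived state '0') is shared by all ingroup taxa — unites the whole ingroup.
VI: derived state '1' in Taxon 2, Taxon 6, Taxon 7, and Taxon 9 only — synapomorphy for {Taxon 2, Taxon 6, Taxon 7, Taxon 9}.
Most parsimonious ingroup topology: (((Taxon 7,(Taxon 6,Taxon 2)),Taxon 9),Taxon 3).
Taxon 3 is sister to the clade containing all other ingroup taxa, so it is the earliest-diverging (most basal) ingroup lineage.

Taxon 3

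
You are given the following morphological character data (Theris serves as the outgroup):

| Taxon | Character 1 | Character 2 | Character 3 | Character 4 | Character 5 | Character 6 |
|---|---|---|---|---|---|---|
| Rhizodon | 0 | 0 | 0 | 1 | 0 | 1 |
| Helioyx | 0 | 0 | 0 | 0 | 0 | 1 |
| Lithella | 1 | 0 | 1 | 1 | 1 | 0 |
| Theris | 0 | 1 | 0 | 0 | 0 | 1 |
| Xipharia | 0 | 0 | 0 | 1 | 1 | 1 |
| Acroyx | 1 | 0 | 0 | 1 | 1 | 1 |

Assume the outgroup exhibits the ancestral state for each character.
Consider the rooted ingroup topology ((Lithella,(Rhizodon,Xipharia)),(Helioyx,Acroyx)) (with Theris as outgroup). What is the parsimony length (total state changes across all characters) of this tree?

10

Map each character onto ((Lithella,(Rhizodon,Xipharia)),(Helioyx,Acroyx)) (rooted by Theris) and count the minimum state changes it requires (Fitch parsimony):
Character 1: 2; Character 2: 1; Character 3: 1; Character 4: 2; Character 5: 3; Character 6: 1.
Total tree length = 10.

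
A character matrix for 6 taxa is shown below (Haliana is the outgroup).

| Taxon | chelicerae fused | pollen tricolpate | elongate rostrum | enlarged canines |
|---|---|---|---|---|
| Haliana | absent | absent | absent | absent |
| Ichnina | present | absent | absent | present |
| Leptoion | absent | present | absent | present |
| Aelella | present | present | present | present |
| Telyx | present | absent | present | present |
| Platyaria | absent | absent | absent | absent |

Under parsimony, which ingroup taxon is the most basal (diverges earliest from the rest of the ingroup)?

Platyaria

The outgroup has state 'absent' for every character, so 'present' is the derived state throughout.
chelicerae fused: derived state 'present' in Aelella, Ichnina, and Telyx only — synapomorphy for {Aelella, Ichnina, Telyx}.
pollen tricolpate groups Aelella and Leptoion, which is incompatible with the clades supported by the remaining characters; treating it as convergent (homoplasy) costs fewer steps than any alternative tree.
elongate rostrum (derived state 'present') is shared by Aelella and Telyx — a synapomorphy uniting that clade.
enlarged canines: derived state 'present' in Aelella, Ichnina, Leptoion, and Telyx only — synapomorphy for {Aelella, Ichnina, Leptoion, Telyx}.
Most parsimonious ingroup topology: (((Ichnina,(Aelella,Telyx)),Leptoion),Platyaria).
Platyaria is sister to the clade containing all other ingroup taxa, so it is the earliest-diverging (most basal) ingroup lineage.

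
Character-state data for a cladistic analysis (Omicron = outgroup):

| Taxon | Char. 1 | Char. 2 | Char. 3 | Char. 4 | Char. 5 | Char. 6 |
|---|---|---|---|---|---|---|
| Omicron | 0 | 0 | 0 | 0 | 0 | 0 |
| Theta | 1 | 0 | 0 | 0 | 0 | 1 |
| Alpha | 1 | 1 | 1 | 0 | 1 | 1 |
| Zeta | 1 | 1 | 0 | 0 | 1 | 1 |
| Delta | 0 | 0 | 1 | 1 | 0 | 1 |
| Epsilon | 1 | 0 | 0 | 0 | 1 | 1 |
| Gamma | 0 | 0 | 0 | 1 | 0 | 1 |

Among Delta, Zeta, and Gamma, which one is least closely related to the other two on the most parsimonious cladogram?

Zeta

The outgroup has state '0' for every character, so '1' is the derived state throughout.
Char. 1: derived state '1' in Alpha, Epsilon, Theta, and Zeta only — synapomorphy for {Alpha, Epsilon, Theta, Zeta}.
Only Alpha and Zeta show the derived state '1' for Char. 2, supporting them as a clade.
Char. 3 (state '1') occurs in Alpha and Delta but conflicts with the nesting implied by the other characters — most parsimoniously interpreted as homoplasy.
Char. 4: derived state '1' in Delta and Gamma only — synapomorphy for {Delta, Gamma}.
Char. 5: derived state '1' in Alpha, Epsilon, and Zeta only — synapomorphy for {Alpha, Epsilon, Zeta}.
Char. 6 (derived state '1') is shared by all ingroup taxa — unites the whole ingroup.
Most parsimonious ingroup topology: ((Theta,((Alpha,Zeta),Epsilon)),(Delta,Gamma)).
Gamma and Delta share a more recent common ancestor with each other than either does with Zeta, so Zeta is the least closely related of the three.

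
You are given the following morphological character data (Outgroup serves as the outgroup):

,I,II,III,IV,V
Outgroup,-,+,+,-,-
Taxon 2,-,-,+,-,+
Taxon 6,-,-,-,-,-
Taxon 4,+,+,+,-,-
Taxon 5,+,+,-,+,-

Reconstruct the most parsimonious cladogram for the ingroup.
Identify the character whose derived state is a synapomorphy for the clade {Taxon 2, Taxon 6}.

Character polarity is set by the outgroup: the derived state is whichever differs from the outgroup's state, so for II, III the derived state is '-', and for the remaining characters it is '+'.
I: derived state '+' in Taxon 4 and Taxon 5 only — synapomorphy for {Taxon 4, Taxon 5}.
II: derived state '-' in Taxon 2 and Taxon 6 only — synapomorphy for {Taxon 2, Taxon 6}.
III groups Taxon 5 and Taxon 6, which is incompatible with the clades supported by the remaining characters; treating it as convergent (homoplasy) costs fewer steps than any alternative tree.
IV: derived state '+' in Taxon 5 only — an autapomorphy, so it tells us nothing about relationships among taxa.
V (derived state '+') is unique to Taxon 2 (autapomorphy; uninformative for grouping).
Most parsimonious ingroup topology: ((Taxon 2,Taxon 6),(Taxon 4,Taxon 5)).
The clade {Taxon 2, Taxon 6} is supported by II: its derived state '-' occurs in exactly those taxa and in no other taxon (including the outgroup).

II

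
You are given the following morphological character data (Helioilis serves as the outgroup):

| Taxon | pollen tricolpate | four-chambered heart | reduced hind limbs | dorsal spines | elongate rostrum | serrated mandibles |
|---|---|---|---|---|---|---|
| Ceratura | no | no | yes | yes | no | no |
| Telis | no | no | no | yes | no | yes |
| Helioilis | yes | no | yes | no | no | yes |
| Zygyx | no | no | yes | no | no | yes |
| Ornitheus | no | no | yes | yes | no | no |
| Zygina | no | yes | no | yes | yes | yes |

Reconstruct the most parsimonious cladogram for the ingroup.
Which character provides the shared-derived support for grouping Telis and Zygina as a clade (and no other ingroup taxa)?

Character polarity is set by the outgroup: the derived state is whichever differs from the outgroup's state, so for pollen tricolpate, reduced hind limbs, serrated mandibles the derived state is 'no', and for the remaining characters it is 'yes'.
pollen tricolpate (derived state 'no') is shared by all ingroup taxa — unites the whole ingroup.
four-chambered heart: derived state 'yes' in Zygina only — an autapomorphy, so it tells us nothing about relationships among taxa.
Only Telis and Zygina show the derived state 'no' for reduced hind limbs, supporting them as a clade.
dorsal spines (derived state 'yes') is shared by Ceratura, Ornitheus, Telis, and Zygina — a synapomorphy uniting that clade.
elongate rostrum: derived state 'yes' in Zygina only — an autapomorphy, so it tells us nothing about relationships among taxa.
serrated mandibles: derived state 'no' in Ceratura and Ornitheus only — synapomorphy for {Ceratura, Ornitheus}.
Most parsimonious ingroup topology: (((Ornitheus,Ceratura),(Telis,Zygina)),Zygyx).
The clade {Telis, Zygina} is supported by reduced hind limbs: its derived state 'no' occurs in exactly those taxa and in no other taxon (including the outgroup).

reduced hind limbs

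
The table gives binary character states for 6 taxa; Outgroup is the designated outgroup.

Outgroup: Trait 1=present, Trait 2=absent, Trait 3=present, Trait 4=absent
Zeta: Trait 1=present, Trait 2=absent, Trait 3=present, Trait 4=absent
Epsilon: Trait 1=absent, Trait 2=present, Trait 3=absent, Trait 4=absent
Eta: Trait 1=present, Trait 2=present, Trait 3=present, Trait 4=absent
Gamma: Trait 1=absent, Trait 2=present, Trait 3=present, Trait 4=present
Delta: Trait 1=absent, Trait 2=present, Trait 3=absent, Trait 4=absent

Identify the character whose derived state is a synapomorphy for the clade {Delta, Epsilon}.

Trait 3

Character polarity is set by the outgroup: the derived state is whichever differs from the outgroup's state, so for Trait 1, Trait 3 the derived state is 'absent', and for the remaining characters it is 'present'.
Trait 1: derived state 'absent' in Delta, Epsilon, and Gamma only — synapomorphy for {Delta, Epsilon, Gamma}.
Trait 2 (derived state 'present') is shared by Delta, Epsilon, Eta, and Gamma — a synapomorphy uniting that clade.
Trait 3: derived state 'absent' in Delta and Epsilon only — synapomorphy for {Delta, Epsilon}.
Trait 4 (derived state 'present') is unique to Gamma (autapomorphy; uninformative for grouping).
Most parsimonious ingroup topology: (Zeta,(((Epsilon,Delta),Gamma),Eta)).
The clade {Delta, Epsilon} is supported by Trait 3: its derived state 'absent' occurs in exactly those taxa and in no other taxon (including the outgroup).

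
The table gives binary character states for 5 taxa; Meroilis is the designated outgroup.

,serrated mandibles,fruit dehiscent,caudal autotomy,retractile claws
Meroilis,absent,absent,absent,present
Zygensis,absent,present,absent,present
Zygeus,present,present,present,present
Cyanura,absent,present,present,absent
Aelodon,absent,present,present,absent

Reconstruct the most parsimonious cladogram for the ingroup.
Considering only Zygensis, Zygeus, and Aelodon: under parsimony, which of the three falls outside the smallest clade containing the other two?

Character polarity is set by the outgroup: the derived state is whichever differs from the outgroup's state, so for retractile claws the derived state is 'absent', and for the remaining characters it is 'present'.
serrated mandibles (derived state 'present') is unique to Zygeus (autapomorphy; uninformative for grouping).
fruit dehiscent (derived state 'present') is shared by all ingroup taxa — unites the whole ingroup.
caudal autotomy: derived state 'present' in Aelodon, Cyanura, and Zygeus only — synapomorphy for {Aelodon, Cyanura, Zygeus}.
retractile claws: derived state 'absent' in Aelodon and Cyanura only — synapomorphy for {Aelodon, Cyanura}.
Most parsimonious ingroup topology: (((Aelodon,Cyanura),Zygeus),Zygensis).
Aelodon and Zygeus share a more recent common ancestor with each other than either does with Zygensis, so Zygensis is the least closely related of the three.

Zygensis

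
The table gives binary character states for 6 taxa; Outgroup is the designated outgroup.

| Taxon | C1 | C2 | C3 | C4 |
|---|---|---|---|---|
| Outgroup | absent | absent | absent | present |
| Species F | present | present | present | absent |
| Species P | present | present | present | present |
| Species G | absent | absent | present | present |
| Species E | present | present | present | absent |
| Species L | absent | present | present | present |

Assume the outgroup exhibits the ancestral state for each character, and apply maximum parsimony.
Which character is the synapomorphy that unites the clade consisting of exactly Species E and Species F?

Character polarity is set by the outgroup: the derived state is whichever differs from the outgroup's state, so for C4 the derived state is 'absent', and for the remaining characters it is 'present'.
C1 (derived state 'present') is shared by Species E, Species F, and Species P — a synapomorphy uniting that clade.
C2: derived state 'present' in Species E, Species F, Species L, and Species P only — synapomorphy for {Species E, Species F, Species L, Species P}.
All ingroup taxa share the derived state 'present' for C3; it defines the ingroup but does not resolve relationships within it.
Only Species E and Species F show the derived state 'absent' for C4, supporting them as a clade.
Most parsimonious ingroup topology: ((((Species F,Species E),Species P),Species L),Species G).
The clade {Species E, Species F} is supported by C4: its derived state 'absent' occurs in exactly those taxa and in no other taxon (including the outgroup).

C4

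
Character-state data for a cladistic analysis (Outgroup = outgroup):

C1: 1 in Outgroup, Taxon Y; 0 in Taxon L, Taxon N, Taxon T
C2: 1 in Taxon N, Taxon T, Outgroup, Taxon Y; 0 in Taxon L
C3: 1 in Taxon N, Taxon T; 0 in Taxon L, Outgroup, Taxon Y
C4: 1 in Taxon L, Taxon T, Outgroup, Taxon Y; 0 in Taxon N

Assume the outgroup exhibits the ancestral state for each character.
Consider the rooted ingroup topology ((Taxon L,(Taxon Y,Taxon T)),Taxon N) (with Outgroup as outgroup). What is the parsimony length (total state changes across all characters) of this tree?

Map each character onto ((Taxon L,(Taxon Y,Taxon T)),Taxon N) (rooted by Outgroup) and count the minimum state changes it requires (Fitch parsimony):
C1: 2; C2: 1; C3: 2; C4: 1.
Total tree length = 6.

6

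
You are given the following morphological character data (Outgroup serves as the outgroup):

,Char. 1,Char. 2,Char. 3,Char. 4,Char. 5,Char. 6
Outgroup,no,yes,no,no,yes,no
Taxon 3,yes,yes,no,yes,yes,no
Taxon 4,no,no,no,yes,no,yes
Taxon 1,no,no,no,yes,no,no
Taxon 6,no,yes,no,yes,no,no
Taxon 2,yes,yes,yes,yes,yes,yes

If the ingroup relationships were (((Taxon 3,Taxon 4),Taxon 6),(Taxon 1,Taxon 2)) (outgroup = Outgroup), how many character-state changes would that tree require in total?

Map each character onto (((Taxon 3,Taxon 4),Taxon 6),(Taxon 1,Taxon 2)) (rooted by Outgroup) and count the minimum state changes it requires (Fitch parsimony):
Char. 1: 2; Char. 2: 2; Char. 3: 1; Char. 4: 1; Char. 5: 3; Char. 6: 2.
Total tree length = 11.

11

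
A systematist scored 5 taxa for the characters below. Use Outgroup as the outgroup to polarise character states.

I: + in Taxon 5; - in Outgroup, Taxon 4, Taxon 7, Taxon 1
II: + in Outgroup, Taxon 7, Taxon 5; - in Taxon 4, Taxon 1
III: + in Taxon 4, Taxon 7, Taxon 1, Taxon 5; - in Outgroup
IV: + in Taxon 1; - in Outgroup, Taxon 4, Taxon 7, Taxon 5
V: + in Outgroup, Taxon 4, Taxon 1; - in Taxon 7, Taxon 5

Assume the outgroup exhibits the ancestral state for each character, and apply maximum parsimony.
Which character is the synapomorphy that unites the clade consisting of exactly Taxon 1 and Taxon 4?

Character polarity is set by the outgroup: the derived state is whichever differs from the outgroup's state, so for II, V the derived state is '-', and for the remaining characters it is '+'.
I (derived state '+') is unique to Taxon 5 (autapomorphy; uninformative for grouping).
II (derived state '-') is shared by Taxon 1 and Taxon 4 — a synapomorphy uniting that clade.
All ingroup taxa share the derived state '+' for III; it defines the ingroup but does not resolve relationships within it.
IV: derived state '+' in Taxon 1 only — an autapomorphy, so it tells us nothing about relationships among taxa.
V: derived state '-' in Taxon 5 and Taxon 7 only — synapomorphy for {Taxon 5, Taxon 7}.
Most parsimonious ingroup topology: ((Taxon 4,Taxon 1),(Taxon 5,Taxon 7)).
The clade {Taxon 1, Taxon 4} is supported by II: its derived state '-' occurs in exactly those taxa and in no other taxon (including the outgroup).

II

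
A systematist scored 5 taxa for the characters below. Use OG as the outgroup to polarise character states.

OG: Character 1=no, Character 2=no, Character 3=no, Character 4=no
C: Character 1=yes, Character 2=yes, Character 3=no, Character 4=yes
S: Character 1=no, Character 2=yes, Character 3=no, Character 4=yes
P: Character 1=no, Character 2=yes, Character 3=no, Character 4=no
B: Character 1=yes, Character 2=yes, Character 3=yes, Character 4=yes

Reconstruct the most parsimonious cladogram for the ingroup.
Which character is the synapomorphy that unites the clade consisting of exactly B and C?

Character 1

The outgroup has state 'no' for every character, so 'yes' is the derived state throughout.
Only B and C show the derived state 'yes' for Character 1, supporting them as a clade.
Character 2 (derived state 'yes') is shared by all ingroup taxa — unites the whole ingroup.
Character 3 (derived state 'yes') is unique to B (autapomorphy; uninformative for grouping).
Character 4 (derived state 'yes') is shared by B, C, and S — a synapomorphy uniting that clade.
Most parsimonious ingroup topology: (((C,B),S),P).
The clade {B, C} is supported by Character 1: its derived state 'yes' occurs in exactly those taxa and in no other taxon (including the outgroup).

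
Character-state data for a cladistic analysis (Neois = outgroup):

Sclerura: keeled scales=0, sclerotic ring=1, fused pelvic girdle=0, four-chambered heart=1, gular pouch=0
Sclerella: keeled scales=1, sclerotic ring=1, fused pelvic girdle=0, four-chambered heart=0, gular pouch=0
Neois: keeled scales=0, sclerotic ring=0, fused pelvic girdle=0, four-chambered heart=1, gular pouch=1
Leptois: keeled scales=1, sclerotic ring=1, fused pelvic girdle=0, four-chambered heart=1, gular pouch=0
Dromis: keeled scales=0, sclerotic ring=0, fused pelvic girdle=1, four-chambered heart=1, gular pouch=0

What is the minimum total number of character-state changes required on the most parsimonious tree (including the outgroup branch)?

Character polarity is set by the outgroup: the derived state is whichever differs from the outgroup's state, so for four-chambered heart, gular pouch the derived state is '0', and for the remaining characters it is '1'.
keeled scales: derived state '1' in Leptois and Sclerella only — synapomorphy for {Leptois, Sclerella}.
sclerotic ring: derived state '1' in Leptois, Sclerella, and Sclerura only — synapomorphy for {Leptois, Sclerella, Sclerura}.
fused pelvic girdle (derived state '1') is unique to Dromis (autapomorphy; uninformative for grouping).
four-chambered heart: derived state '0' in Sclerella only — an autapomorphy, so it tells us nothing about relationships among taxa.
All ingroup taxa share the derived state '0' for gular pouch; it defines the ingroup but does not resolve relationships within it.
Most parsimonious ingroup topology: (((Sclerella,Leptois),Sclerura),Dromis).
Changes per character on this tree: keeled scales: 1; sclerotic ring: 1; fused pelvic girdle: 1; four-chambered heart: 1; gular pouch: 1.
Total = 5.

5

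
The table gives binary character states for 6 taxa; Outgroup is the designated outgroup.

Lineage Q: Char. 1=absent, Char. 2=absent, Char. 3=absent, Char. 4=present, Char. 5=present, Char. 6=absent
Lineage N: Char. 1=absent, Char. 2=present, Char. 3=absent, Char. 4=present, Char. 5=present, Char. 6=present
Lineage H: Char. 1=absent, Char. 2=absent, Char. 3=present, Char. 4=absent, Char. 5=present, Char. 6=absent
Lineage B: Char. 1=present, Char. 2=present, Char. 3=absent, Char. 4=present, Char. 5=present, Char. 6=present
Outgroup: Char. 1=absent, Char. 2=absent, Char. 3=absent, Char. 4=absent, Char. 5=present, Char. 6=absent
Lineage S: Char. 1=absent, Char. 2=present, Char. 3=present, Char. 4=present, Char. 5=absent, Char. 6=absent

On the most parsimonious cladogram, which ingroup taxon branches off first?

Lineage H

Character polarity is set by the outgroup: the derived state is whichever differs from the outgroup's state, so for Char. 5 the derived state is 'absent', and for the remaining characters it is 'present'.
Char. 1 (derived state 'present') is unique to Lineage B (autapomorphy; uninformative for grouping).
Char. 2: derived state 'present' in Lineage B, Lineage N, and Lineage S only — synapomorphy for {Lineage B, Lineage N, Lineage S}.
Char. 3 (state 'present') occurs in Lineage H and Lineage S but conflicts with the nesting implied by the other characters — most parsimoniously interpreted as homoplasy.
Char. 4: derived state 'present' in Lineage B, Lineage N, Lineage Q, and Lineage S only — synapomorphy for {Lineage B, Lineage N, Lineage Q, Lineage S}.
Char. 5: derived state 'absent' in Lineage S only — an autapomorphy, so it tells us nothing about relationships among taxa.
Char. 6 (derived state 'present') is shared by Lineage B and Lineage N — a synapomorphy uniting that clade.
Most parsimonious ingroup topology: ((Lineage Q,(Lineage S,(Lineage B,Lineage N))),Lineage H).
Lineage H is sister to the clade containing all other ingroup taxa, so it is the earliest-diverging (most basal) ingroup lineage.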